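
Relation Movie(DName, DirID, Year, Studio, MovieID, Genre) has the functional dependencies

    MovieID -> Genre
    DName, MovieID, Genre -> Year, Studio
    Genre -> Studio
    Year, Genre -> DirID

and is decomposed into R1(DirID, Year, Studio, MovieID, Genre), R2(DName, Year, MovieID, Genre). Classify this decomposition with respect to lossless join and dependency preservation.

lossless and dependency-preserving

Lossless test: (Year, MovieID, Genre)⁺ = {DirID, Year, Studio, MovieID, Genre}, which contains all of one fragment — lossless.
Dependency preservation: DName, MovieID, Genre → Year, Studio is not contained in any single fragment, but the restricted closure of its left-hand side across the fragments still reaches the right-hand side; the remaining FDs each lie inside some fragment. All dependencies are preserved.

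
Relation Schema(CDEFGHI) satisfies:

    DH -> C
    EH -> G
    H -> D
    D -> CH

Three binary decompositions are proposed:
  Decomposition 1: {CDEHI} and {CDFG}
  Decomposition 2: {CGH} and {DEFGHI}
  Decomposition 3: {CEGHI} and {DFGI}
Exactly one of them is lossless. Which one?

Decomposition 1: common = {CD}, closure = {CDH} → lossy.
Decomposition 2: common = {GH}, closure = {CDGH} → lossless.
Decomposition 3: common = {GI}, closure = {GI} → lossy.

Decomposition 2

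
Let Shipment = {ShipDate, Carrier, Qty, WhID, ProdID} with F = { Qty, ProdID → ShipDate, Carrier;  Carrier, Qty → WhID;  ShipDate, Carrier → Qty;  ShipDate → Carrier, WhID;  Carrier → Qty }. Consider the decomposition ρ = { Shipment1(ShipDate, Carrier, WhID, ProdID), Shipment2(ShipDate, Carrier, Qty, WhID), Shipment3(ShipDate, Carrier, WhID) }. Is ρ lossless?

Chase test. Columns are ShipDate, Carrier, Qty, WhID, ProdID; row i has aⱼ where attribute j ∈ Shipmenti, else bᵢⱼ.
Initial tableau (one row per fragment):
  row 1: a1 a2 b13 a4 a5
  row 2: a1 a2 a3 a4 b25
  row 3: a1 a2 b33 a4 b35
Rows 1 and 2 agree on ShipDate, Carrier; apply ShipDate, Carrier→Qty and equate their Qty entries.
Rows 1 and 3 agree on ShipDate, Carrier; apply ShipDate, Carrier→Qty and equate their Qty entries.
Row 1 is now all distinguished symbols — the join is lossless.

Yes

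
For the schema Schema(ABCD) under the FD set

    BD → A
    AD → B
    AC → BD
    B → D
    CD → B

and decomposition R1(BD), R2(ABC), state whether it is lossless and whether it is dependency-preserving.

Lossless test: (B)⁺ = {ABD}, which contains all of one fragment — lossless.
Dependency preservation: the restricted closure of {AD} across the fragments never reaches {B}, so AD → B cannot be enforced without a join — not preserved.

lossless but not dependency-preserving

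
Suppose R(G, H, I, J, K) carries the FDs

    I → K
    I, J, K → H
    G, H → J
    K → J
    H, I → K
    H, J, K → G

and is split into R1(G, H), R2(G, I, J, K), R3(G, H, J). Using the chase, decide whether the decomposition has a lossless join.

No

Chase test. Columns are G, H, I, J, K; row i has aⱼ where attribute j ∈ Ri, else bᵢⱼ.
Initial tableau (one row per fragment):
  row 1: a1 a2 b13 b14 b15
  row 2: a1 b22 a3 a4 a5
  row 3: a1 a2 b33 a4 b35
Rows 1 and 3 agree on G, H; apply G, H→J and equate their J entries.
No row becomes fully distinguished — the join is lossy.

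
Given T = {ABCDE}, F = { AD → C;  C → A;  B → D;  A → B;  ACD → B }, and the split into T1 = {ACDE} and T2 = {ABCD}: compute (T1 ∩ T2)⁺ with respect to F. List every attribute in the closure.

ABCD

T1 ∩ T2 = {ACD}.
A → B applies, adding B
Closure: {ABCD}.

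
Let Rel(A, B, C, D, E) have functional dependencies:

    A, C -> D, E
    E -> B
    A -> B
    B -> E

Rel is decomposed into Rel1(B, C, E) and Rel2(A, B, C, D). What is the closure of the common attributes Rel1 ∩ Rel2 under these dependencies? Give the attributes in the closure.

B, C, E

Rel1 ∩ Rel2 = {B, C}.
B → E applies, adding E
Closure: {B, C, E}.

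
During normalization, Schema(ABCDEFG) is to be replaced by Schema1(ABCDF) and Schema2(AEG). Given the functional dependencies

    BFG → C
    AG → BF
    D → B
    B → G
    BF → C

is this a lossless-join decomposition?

Common attributes: Schema1 ∩ Schema2 = {A}.
No dependency enlarges {A}, so (A)⁺ = {A}.
The closure contains neither all of Schema1 = {ABCDF} nor all of Schema2 = {AEG}, so the common attributes are not a superkey of either fragment. The join is lossy.

No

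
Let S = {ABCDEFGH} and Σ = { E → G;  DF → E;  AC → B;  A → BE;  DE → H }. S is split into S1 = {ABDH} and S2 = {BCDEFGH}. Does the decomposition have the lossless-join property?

No

Common attributes: S1 ∩ S2 = {BDH}.
No dependency enlarges {BDH}, so (BDH)⁺ = {BDH}.
The closure contains neither all of S1 = {ABDH} nor all of S2 = {BCDEFGH}, so the common attributes are not a superkey of either fragment. The join is lossy.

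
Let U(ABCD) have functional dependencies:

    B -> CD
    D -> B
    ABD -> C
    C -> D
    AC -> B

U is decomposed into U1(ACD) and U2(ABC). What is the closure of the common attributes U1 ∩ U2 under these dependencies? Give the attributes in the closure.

U1 ∩ U2 = {AC}.
C → D applies, adding D
AC → B applies, adding B
Closure: {ABCD}.

ABCD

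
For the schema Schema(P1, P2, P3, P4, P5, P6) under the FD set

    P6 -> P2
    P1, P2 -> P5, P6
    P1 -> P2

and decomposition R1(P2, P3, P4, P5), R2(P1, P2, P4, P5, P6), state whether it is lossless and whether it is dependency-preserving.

Lossless test: (P2, P4, P5)⁺ = {P2, P4, P5}, which is a superkey of neither fragment — lossy.
Dependency preservation: every FD's attributes lie within a single fragment, so each can be enforced locally — preserved.

lossy but dependency-preserving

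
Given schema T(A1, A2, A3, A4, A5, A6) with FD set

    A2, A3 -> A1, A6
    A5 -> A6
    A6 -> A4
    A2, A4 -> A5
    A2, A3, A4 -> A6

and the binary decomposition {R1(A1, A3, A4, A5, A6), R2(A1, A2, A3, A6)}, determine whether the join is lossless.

No

Common attributes: R1 ∩ R2 = {A1, A3, A6}.
Closure of {A1, A3, A6}: A6 → A4 applies, adding A4. So (A1, A3, A6)⁺ = {A1, A3, A4, A6}.
The closure contains neither all of R1 = {A1, A3, A4, A5, A6} nor all of R2 = {A1, A2, A3, A6}, so the common attributes are not a superkey of either fragment. The join is lossy.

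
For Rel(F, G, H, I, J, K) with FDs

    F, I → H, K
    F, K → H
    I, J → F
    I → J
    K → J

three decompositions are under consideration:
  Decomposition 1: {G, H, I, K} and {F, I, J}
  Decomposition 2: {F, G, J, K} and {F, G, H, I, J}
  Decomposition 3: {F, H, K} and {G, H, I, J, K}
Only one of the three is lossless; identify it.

Decomposition 1

Decomposition 1: common = {I}, closure = {F, H, I, J, K} → lossless.
Decomposition 2: common = {F, G, J}, closure = {F, G, J} → lossy.
Decomposition 3: common = {H, K}, closure = {H, J, K} → lossy.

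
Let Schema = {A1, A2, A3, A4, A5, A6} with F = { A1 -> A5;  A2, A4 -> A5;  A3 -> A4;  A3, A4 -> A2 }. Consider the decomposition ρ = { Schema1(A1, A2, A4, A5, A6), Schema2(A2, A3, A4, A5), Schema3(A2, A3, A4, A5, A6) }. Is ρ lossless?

Chase test. Columns are A1, A2, A3, A4, A5, A6; row i has aⱼ where attribute j ∈ Schemai, else bᵢⱼ.
Initial tableau (one row per fragment):
  row 1: a1 a2 b13 a4 a5 a6
  row 2: b21 a2 a3 a4 a5 b26
  row 3: b31 a2 a3 a4 a5 a6
No row becomes fully distinguished — the join is lossy.

No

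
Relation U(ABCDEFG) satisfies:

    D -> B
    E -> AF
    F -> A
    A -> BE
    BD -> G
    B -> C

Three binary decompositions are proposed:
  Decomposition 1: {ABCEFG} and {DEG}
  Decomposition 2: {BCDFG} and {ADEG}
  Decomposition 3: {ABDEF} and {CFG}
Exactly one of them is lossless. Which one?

Decomposition 1: common = {EG}, closure = {ABCEFG} → lossless.
Decomposition 2: common = {DG}, closure = {BCDG} → lossy.
Decomposition 3: common = {F}, closure = {ABCEF} → lossy.

Decomposition 1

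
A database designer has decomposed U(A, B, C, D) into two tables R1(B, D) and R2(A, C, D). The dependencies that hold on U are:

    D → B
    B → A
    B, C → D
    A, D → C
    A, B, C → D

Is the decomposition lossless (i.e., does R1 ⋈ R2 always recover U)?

Yes

Common attributes: R1 ∩ R2 = {D}.
Closure of {D}: D → B applies, adding B; B → A applies, adding A; A, D → C applies, adding C. So (D)⁺ = {A, B, C, D}.
This closure contains every attribute of R1, so R1 ∩ R2 → R1. The join is lossless.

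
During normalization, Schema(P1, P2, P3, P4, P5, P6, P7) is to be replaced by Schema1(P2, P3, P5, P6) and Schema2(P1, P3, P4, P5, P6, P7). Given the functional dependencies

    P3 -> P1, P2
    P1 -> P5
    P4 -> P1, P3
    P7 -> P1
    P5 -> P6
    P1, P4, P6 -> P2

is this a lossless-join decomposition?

Yes

Common attributes: Schema1 ∩ Schema2 = {P3, P5, P6}.
Closure of {P3, P5, P6}: P3 → P1, P2 applies, adding P1, P2. So (P3, P5, P6)⁺ = {P1, P2, P3, P5, P6}.
This closure contains every attribute of Schema1, so Schema1 ∩ Schema2 → Schema1. The join is lossless.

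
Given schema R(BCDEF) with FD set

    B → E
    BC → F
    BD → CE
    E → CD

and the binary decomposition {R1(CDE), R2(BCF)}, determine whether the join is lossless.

No

Common attributes: R1 ∩ R2 = {C}.
No dependency enlarges {C}, so (C)⁺ = {C}.
The closure contains neither all of R1 = {CDE} nor all of R2 = {BCF}, so the common attributes are not a superkey of either fragment. The join is lossy.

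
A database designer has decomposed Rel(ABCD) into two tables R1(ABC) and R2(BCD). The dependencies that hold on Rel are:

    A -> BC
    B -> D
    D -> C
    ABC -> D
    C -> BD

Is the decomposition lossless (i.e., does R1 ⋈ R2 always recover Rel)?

Yes

Common attributes: R1 ∩ R2 = {BC}.
Closure of {BC}: B → D applies, adding D. So (BC)⁺ = {BCD}.
This closure contains every attribute of R2, so R1 ∩ R2 → R2. The join is lossless.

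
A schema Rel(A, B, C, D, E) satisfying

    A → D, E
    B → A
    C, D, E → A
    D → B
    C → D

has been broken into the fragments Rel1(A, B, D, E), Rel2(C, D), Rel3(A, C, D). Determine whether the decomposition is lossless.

Yes

Chase test. Columns are A, B, C, D, E; row i has aⱼ where attribute j ∈ Reli, else bᵢⱼ.
Initial tableau (one row per fragment):
  row 1: a1 a2 b13 a4 a5
  row 2: b21 b22 a3 a4 b25
  row 3: a1 b32 a3 a4 b35
Rows 1 and 3 agree on A; apply A→D, E and equate their D, E entries.
Rows 1 and 2 agree on D; apply D→B and equate their B entries.
Rows 1 and 3 agree on D; apply D→B and equate their B entries.
Rows 1 and 2 agree on B; apply B→A and equate their A entries.
Rows 1 and 2 agree on A; apply A→D, E and equate their D, E entries.
Row 2 is now all distinguished symbols — the join is lossless.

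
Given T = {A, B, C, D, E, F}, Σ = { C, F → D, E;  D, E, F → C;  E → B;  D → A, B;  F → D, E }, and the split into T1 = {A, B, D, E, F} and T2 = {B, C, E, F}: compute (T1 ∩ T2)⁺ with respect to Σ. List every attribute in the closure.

T1 ∩ T2 = {B, E, F}.
F → D, E applies, adding D
D, E, F → C applies, adding C
D → A, B applies, adding A
Closure: {A, B, C, D, E, F}.

A, B, C, D, E, F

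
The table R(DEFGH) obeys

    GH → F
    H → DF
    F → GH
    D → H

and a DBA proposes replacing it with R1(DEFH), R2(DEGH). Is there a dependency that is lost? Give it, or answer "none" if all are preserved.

none

GH → F: restricted closure across fragments reaches F.
H → DF lies within R1.
F → GH: restricted closure across fragments reaches GH.
D → H lies within R1.
Every dependency is enforceable on the fragments, so the decomposition is dependency-preserving.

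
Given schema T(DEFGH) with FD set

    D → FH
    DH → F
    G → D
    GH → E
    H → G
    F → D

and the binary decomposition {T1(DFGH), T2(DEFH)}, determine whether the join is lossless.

Common attributes: T1 ∩ T2 = {DFH}.
Closure of {DFH}: H → G applies, adding G; GH → E applies, adding E. So (DFH)⁺ = {DEFGH}.
This closure contains every attribute of T1, so T1 ∩ T2 → T1. The join is lossless.

Yes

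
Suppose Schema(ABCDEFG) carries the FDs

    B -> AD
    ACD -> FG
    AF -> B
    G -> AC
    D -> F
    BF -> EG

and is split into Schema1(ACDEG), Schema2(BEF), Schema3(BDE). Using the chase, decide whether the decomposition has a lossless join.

No

Chase test. Columns are ABCDEFG; row i has aⱼ where attribute j ∈ Schemai, else bᵢⱼ.
Initial tableau (one row per fragment):
  row 1: a1 b12 a3 a4 a5 b16 a7
  row 2: b21 a2 b23 b24 a5 a6 b27
  row 3: b31 a2 b33 a4 a5 b36 b37
Rows 2 and 3 agree on B; apply B→AD and equate their AD entries.
Rows 1 and 2 agree on D; apply D→F and equate their F entries.
Rows 1 and 3 agree on D; apply D→F and equate their F entries.
Rows 2 and 3 agree on BF; apply BF→EG and equate their EG entries.
Rows 2 and 3 agree on G; apply G→AC and equate their AC entries.
No row becomes fully distinguished — the join is lossy.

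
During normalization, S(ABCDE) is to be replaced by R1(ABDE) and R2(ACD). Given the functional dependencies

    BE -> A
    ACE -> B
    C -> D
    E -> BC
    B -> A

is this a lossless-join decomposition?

Common attributes: R1 ∩ R2 = {AD}.
No dependency enlarges {AD}, so (AD)⁺ = {AD}.
The closure contains neither all of R1 = {ABDE} nor all of R2 = {ACD}, so the common attributes are not a superkey of either fragment. The join is lossy.

No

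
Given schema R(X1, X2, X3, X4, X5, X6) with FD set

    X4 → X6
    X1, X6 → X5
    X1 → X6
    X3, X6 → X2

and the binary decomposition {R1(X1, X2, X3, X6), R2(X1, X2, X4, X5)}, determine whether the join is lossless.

Common attributes: R1 ∩ R2 = {X1, X2}.
Closure of {X1, X2}: X1 → X6 applies, adding X6; X1, X6 → X5 applies, adding X5. So (X1, X2)⁺ = {X1, X2, X5, X6}.
The closure contains neither all of R1 = {X1, X2, X3, X6} nor all of R2 = {X1, X2, X4, X5}, so the common attributes are not a superkey of either fragment. The join is lossy.

No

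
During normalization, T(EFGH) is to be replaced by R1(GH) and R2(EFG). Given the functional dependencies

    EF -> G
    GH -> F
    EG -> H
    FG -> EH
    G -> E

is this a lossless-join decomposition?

Common attributes: R1 ∩ R2 = {G}.
Closure of {G}: G → E applies, adding E; EG → H applies, adding H; GH → F applies, adding F. So (G)⁺ = {EFGH}.
This closure contains every attribute of R1, so R1 ∩ R2 → R1. The join is lossless.

Yes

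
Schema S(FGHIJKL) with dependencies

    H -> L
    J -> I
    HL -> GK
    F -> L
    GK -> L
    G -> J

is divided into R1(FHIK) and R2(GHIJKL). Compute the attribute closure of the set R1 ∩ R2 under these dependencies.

R1 ∩ R2 = {HIK}.
H → L applies, adding L
HL → GK applies, adding G
G → J applies, adding J
Closure: {GHIJKL}.

GHIJKL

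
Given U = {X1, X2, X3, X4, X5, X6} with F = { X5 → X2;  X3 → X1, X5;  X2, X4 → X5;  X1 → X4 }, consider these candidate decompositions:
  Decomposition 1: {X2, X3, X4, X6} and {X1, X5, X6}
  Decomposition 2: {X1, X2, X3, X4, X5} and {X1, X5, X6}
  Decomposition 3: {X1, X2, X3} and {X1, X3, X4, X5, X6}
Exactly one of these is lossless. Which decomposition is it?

Decomposition 3

Decomposition 1: common = {X6}, closure = {X6} → lossy.
Decomposition 2: common = {X1, X5}, closure = {X1, X2, X4, X5} → lossy.
Decomposition 3: common = {X1, X3}, closure = {X1, X2, X3, X4, X5} → lossless.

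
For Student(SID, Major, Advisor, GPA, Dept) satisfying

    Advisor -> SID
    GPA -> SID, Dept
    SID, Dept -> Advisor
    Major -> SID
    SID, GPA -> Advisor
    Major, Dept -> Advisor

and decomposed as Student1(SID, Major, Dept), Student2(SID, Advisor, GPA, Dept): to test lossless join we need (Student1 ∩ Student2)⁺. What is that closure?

Student1 ∩ Student2 = {SID, Dept}.
SID, Dept → Advisor applies, adding Advisor
Closure: {SID, Advisor, Dept}.

SID, Advisor, Dept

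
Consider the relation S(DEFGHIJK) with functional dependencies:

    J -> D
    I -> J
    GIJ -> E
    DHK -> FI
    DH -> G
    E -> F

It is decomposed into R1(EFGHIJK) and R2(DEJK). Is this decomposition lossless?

Yes

Common attributes: R1 ∩ R2 = {EJK}.
Closure of {EJK}: J → D applies, adding D; E → F applies, adding F. So (EJK)⁺ = {DEFJK}.
This closure contains every attribute of R2, so R1 ∩ R2 → R2. The join is lossless.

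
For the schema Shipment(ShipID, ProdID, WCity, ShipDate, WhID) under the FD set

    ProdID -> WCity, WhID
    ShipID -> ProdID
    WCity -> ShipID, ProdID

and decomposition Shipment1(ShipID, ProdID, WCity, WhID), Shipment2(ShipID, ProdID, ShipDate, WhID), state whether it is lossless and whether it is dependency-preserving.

Lossless test: (ShipID, ProdID, WhID)⁺ = {ShipID, ProdID, WCity, WhID}, which contains all of one fragment — lossless.
Dependency preservation: every FD's attributes lie within a single fragment, so each can be enforced locally — preserved.

lossless and dependency-preserving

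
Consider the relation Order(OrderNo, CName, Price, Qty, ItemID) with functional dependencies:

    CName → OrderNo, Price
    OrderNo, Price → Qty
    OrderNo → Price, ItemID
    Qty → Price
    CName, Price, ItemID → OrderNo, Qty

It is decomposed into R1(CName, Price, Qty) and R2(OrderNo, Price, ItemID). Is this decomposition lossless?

No

Common attributes: R1 ∩ R2 = {Price}.
No dependency enlarges {Price}, so (Price)⁺ = {Price}.
The closure contains neither all of R1 = {CName, Price, Qty} nor all of R2 = {OrderNo, Price, ItemID}, so the common attributes are not a superkey of either fragment. The join is lossy.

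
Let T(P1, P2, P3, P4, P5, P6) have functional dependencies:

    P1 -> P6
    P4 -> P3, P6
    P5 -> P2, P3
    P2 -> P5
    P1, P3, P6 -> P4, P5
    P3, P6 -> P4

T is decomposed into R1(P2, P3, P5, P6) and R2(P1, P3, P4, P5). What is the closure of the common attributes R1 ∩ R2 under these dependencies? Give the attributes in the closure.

R1 ∩ R2 = {P3, P5}.
P5 → P2, P3 applies, adding P2
Closure: {P2, P3, P5}.

P2, P3, P5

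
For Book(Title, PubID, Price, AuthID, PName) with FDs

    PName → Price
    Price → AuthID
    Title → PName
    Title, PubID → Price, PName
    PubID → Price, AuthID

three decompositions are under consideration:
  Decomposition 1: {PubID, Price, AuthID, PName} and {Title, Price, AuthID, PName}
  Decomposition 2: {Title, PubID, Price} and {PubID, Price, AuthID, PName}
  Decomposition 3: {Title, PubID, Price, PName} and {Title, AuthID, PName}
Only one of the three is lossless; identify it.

Decomposition 1: common = {Price, AuthID, PName}, closure = {Price, AuthID, PName} → lossy.
Decomposition 2: common = {PubID, Price}, closure = {PubID, Price, AuthID} → lossy.
Decomposition 3: common = {Title, PName}, closure = {Title, Price, AuthID, PName} → lossless.

Decomposition 3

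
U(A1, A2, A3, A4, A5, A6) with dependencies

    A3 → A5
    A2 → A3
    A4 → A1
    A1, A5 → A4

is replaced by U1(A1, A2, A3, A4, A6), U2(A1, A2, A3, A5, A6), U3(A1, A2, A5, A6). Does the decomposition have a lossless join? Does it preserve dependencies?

Lossless test (chase): Rows 1 and 2 agree on A3; apply A3→A5 and equate their A5 entries. Rows 1 and 3 agree on A2; apply A2→A3 and equate their A3 entries. Rows 1 and 2 agree on A1, A5; apply A1, A5→A4 and equate their A4 entries. Rows 1 and 3 agree on A1, A5; apply A1, A5→A4 and equate their A4 entries. Row 1 is now all distinguished symbols — the join is lossless.
Dependency preservation: the restricted closure of {A1, A5} across the fragments never reaches {A4}, so A1, A5 → A4 cannot be enforced without a join — not preserved.

lossless but not dependency-preserving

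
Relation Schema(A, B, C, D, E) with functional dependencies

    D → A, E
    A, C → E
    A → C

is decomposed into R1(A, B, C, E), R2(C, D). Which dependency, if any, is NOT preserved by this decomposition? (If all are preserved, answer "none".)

D → A, E

Check D → A, E: no single fragment contains all of {A, D, E}, and the restricted closure of {D} across the fragments never reaches {A, E}.
A, C → E is preserved.
A → C is preserved.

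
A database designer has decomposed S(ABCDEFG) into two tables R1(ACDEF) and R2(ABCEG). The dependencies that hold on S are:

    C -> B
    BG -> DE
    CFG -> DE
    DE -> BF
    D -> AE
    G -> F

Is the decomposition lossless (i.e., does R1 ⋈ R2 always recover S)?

Common attributes: R1 ∩ R2 = {ACE}.
Closure of {ACE}: C → B applies, adding B. So (ACE)⁺ = {ABCE}.
The closure contains neither all of R1 = {ACDEF} nor all of R2 = {ABCEG}, so the common attributes are not a superkey of either fragment. The join is lossy.

No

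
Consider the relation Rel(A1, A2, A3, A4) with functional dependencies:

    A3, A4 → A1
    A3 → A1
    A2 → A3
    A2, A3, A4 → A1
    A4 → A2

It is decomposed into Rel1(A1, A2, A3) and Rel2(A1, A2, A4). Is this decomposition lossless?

Common attributes: Rel1 ∩ Rel2 = {A1, A2}.
Closure of {A1, A2}: A2 → A3 applies, adding A3. So (A1, A2)⁺ = {A1, A2, A3}.
This closure contains every attribute of Rel1, so Rel1 ∩ Rel2 → Rel1. The join is lossless.

Yes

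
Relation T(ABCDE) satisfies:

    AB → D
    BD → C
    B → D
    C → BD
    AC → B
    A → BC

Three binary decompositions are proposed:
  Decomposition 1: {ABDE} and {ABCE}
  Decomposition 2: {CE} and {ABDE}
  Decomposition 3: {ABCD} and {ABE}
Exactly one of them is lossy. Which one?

Decomposition 1: common = {ABE}, closure = {ABCDE} → lossless.
Decomposition 2: common = {E}, closure = {E} → lossy.
Decomposition 3: common = {AB}, closure = {ABCD} → lossless.

Decomposition 2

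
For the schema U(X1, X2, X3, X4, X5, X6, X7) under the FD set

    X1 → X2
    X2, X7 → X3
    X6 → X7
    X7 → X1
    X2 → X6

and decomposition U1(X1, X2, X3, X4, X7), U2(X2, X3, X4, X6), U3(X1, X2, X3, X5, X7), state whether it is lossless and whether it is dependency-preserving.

lossy but dependency-preserving

Lossless test (chase): Rows 1 and 2 agree on X2; apply X2→X6 and equate their X6 entries. Rows 1 and 3 agree on X2; apply X2→X6 and equate their X6 entries. Rows 1 and 2 agree on X6; apply X6→X7 and equate their X7 entries. Rows 1 and 2 agree on X7; apply X7→X1 and equate their X1 entries. No row becomes fully distinguished — the join is lossy.
Dependency preservation: X6 → X7 is not contained in any single fragment, but the restricted closure of its left-hand side across the fragments still reaches the right-hand side; the remaining FDs each lie inside some fragment. All dependencies are preserved.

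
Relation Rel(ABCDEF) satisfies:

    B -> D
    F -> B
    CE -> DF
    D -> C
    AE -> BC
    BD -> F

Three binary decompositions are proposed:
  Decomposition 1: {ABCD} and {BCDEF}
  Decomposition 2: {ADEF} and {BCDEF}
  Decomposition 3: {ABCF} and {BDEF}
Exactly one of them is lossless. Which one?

Decomposition 2

Decomposition 1: common = {BCD}, closure = {BCDF} → lossy.
Decomposition 2: common = {DEF}, closure = {BCDEF} → lossless.
Decomposition 3: common = {BF}, closure = {BCDF} → lossy.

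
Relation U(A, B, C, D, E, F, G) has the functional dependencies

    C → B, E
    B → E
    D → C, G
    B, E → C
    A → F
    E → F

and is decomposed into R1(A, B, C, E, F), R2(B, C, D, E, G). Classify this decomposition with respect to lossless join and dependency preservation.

Lossless test: (B, C, E)⁺ = {B, C, E, F}, which is a superkey of neither fragment — lossy.
Dependency preservation: every FD's attributes lie within a single fragment, so each can be enforced locally — preserved.

lossy but dependency-preserving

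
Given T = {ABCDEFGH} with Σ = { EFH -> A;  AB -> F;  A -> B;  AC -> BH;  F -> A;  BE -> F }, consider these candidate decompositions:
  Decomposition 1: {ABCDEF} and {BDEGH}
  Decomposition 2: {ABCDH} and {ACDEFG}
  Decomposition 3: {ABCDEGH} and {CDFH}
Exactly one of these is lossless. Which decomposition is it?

Decomposition 2

Decomposition 1: common = {BDE}, closure = {ABDEF} → lossy.
Decomposition 2: common = {ACD}, closure = {ABCDFH} → lossless.
Decomposition 3: common = {CDH}, closure = {CDH} → lossy.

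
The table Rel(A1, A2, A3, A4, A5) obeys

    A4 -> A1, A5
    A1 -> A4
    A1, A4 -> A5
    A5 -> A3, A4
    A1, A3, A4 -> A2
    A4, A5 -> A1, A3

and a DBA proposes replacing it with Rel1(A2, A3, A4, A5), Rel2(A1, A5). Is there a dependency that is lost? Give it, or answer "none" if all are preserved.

none

A4 → A1, A5: restricted closure across fragments reaches A1, A5.
A1 → A4: restricted closure across fragments reaches A4.
A1, A4 → A5: restricted closure across fragments reaches A5.
A5 → A3, A4 lies within Rel1.
A1, A3, A4 → A2: restricted closure across fragments reaches A2.
A4, A5 → A1, A3: restricted closure across fragments reaches A1, A3.
Every dependency is enforceable on the fragments, so the decomposition is dependency-preserving.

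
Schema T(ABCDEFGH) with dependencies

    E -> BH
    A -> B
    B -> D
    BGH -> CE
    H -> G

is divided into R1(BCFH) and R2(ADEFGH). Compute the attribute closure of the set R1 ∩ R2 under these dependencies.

FGH

R1 ∩ R2 = {FH}.
H → G applies, adding G
Closure: {FGH}.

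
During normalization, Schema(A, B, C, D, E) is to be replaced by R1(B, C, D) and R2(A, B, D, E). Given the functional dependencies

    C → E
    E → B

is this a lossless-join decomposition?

Common attributes: R1 ∩ R2 = {B, D}.
No dependency enlarges {B, D}, so (B, D)⁺ = {B, D}.
The closure contains neither all of R1 = {B, C, D} nor all of R2 = {A, B, D, E}, so the common attributes are not a superkey of either fragment. The join is lossy.

No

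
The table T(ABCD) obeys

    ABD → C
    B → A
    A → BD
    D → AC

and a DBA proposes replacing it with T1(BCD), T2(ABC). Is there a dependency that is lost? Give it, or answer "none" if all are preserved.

none

ABD → C: restricted closure across fragments reaches C.
B → A lies within T2.
A → BD: restricted closure across fragments reaches BD.
D → AC: restricted closure across fragments reaches AC.
Every dependency is enforceable on the fragments, so the decomposition is dependency-preserving.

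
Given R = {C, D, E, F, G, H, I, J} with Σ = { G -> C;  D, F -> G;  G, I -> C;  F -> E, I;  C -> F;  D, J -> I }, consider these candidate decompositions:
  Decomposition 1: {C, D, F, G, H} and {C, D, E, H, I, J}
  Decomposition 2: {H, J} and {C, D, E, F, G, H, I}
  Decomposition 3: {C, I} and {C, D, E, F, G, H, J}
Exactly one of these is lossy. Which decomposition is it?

Decomposition 2

Decomposition 1: common = {C, D, H}, closure = {C, D, E, F, G, H, I} → lossless.
Decomposition 2: common = {H}, closure = {H} → lossy.
Decomposition 3: common = {C}, closure = {C, E, F, I} → lossless.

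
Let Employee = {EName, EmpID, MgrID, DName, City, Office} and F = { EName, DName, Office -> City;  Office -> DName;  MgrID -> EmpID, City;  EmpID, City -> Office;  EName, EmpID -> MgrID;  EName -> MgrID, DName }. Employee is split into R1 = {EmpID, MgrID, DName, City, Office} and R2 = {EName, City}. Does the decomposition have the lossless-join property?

Common attributes: R1 ∩ R2 = {City}.
No dependency enlarges {City}, so (City)⁺ = {City}.
The closure contains neither all of R1 = {EmpID, MgrID, DName, City, Office} nor all of R2 = {EName, City}, so the common attributes are not a superkey of either fragment. The join is lossy.

No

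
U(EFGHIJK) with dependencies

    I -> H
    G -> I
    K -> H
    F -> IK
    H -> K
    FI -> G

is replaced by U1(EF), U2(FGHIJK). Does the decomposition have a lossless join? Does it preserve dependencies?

lossy but dependency-preserving

Lossless test: (F)⁺ = {FGHIK}, which is a superkey of neither fragment — lossy.
Dependency preservation: every FD's attributes lie within a single fragment, so each can be enforced locally — preserved.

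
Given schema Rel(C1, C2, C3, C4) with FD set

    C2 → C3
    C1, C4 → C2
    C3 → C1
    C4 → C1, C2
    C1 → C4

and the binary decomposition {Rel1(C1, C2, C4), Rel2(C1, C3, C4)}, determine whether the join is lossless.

Yes

Common attributes: Rel1 ∩ Rel2 = {C1, C4}.
Closure of {C1, C4}: C1, C4 → C2 applies, adding C2; C2 → C3 applies, adding C3. So (C1, C4)⁺ = {C1, C2, C3, C4}.
This closure contains every attribute of Rel1, so Rel1 ∩ Rel2 → Rel1. The join is lossless.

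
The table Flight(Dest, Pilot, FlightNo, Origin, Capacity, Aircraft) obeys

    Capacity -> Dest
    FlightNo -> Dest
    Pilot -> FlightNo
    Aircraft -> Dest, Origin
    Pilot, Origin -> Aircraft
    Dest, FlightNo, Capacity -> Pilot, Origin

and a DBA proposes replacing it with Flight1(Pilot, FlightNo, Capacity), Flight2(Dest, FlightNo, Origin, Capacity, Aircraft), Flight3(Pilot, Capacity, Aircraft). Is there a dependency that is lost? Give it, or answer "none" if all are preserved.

Check Pilot, Origin → Aircraft: no single fragment contains all of {Pilot, Origin, Aircraft}, and the restricted closure of {Pilot, Origin} across the fragments never reaches {Aircraft}.
Capacity → Dest is preserved.
FlightNo → Dest is preserved.
Pilot → FlightNo is preserved.
Aircraft → Dest, Origin is preserved.
Dest, FlightNo, Capacity → Pilot, Origin is preserved.

Pilot, Origin -> Aircraft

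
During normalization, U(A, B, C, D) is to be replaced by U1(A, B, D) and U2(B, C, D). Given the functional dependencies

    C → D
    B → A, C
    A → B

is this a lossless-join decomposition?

Yes

Common attributes: U1 ∩ U2 = {B, D}.
Closure of {B, D}: B → A, C applies, adding A, C. So (B, D)⁺ = {A, B, C, D}.
This closure contains every attribute of U1, so U1 ∩ U2 → U1. The join is lossless.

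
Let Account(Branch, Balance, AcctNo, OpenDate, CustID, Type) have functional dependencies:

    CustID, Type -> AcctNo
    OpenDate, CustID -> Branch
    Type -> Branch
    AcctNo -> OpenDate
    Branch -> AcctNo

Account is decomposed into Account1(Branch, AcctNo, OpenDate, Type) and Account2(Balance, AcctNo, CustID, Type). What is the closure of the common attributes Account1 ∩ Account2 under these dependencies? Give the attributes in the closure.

Branch, AcctNo, OpenDate, Type

Account1 ∩ Account2 = {AcctNo, Type}.
Type → Branch applies, adding Branch
AcctNo → OpenDate applies, adding OpenDate
Closure: {Branch, AcctNo, OpenDate, Type}.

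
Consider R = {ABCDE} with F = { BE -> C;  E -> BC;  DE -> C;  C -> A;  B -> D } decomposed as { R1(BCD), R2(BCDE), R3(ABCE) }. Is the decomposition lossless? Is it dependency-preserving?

lossless and dependency-preserving

Lossless test (chase): Rows 1 and 2 agree on C; apply C→A and equate their A entries. Rows 1 and 3 agree on C; apply C→A and equate their A entries. Rows 1 and 3 agree on B; apply B→D and equate their D entries. Row 2 is now all distinguished symbols — the join is lossless.
Dependency preservation: every FD's attributes lie within a single fragment, so each can be enforced locally — preserved.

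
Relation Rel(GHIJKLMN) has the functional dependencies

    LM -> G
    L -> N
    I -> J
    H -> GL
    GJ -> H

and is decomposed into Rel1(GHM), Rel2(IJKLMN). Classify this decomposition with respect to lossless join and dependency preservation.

Lossless test: (M)⁺ = {M}, which is a superkey of neither fragment — lossy.
Dependency preservation: the restricted closure of {LM} across the fragments never reaches {G}, so LM → G cannot be enforced without a join — not preserved.

lossy and not dependency-preserving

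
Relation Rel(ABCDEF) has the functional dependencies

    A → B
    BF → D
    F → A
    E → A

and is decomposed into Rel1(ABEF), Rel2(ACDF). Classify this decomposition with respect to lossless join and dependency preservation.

Lossless test: (AF)⁺ = {ABDF}, which is a superkey of neither fragment — lossy.
Dependency preservation: BF → D is not contained in any single fragment, but the restricted closure of its left-hand side across the fragments still reaches the right-hand side; the remaining FDs each lie inside some fragment. All dependencies are preserved.

lossy but dependency-preserving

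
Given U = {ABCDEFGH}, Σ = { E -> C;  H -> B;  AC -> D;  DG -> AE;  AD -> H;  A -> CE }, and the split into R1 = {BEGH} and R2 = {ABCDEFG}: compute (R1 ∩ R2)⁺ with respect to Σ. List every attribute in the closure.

BCEG

R1 ∩ R2 = {BEG}.
E → C applies, adding C
Closure: {BCEG}.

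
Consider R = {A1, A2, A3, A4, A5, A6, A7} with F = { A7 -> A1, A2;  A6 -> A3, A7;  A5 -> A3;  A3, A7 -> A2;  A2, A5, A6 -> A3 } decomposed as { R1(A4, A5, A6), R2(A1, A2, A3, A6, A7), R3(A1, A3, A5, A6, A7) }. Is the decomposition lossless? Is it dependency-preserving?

lossless and dependency-preserving

Lossless test (chase): Rows 2 and 3 agree on A7; apply A7→A1, A2 and equate their A1, A2 entries. Rows 1 and 2 agree on A6; apply A6→A3, A7 and equate their A3, A7 entries. Rows 1 and 2 agree on A3, A7; apply A3, A7→A2 and equate their A2 entries. Rows 1 and 2 agree on A7; apply A7→A1, A2 and equate their A1, A2 entries. Row 1 is now all distinguished symbols — the join is lossless.
Dependency preservation: A2, A5, A6 → A3 is not contained in any single fragment, but the restricted closure of its left-hand side across the fragments still reaches the right-hand side; the remaining FDs each lie inside some fragment. All dependencies are preserved.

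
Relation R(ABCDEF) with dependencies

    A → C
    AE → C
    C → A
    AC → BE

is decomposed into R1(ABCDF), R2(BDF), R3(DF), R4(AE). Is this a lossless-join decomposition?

Chase test. Columns are ABCDEF; row i has aⱼ where attribute j ∈ Ri, else bᵢⱼ.
Initial tableau (one row per fragment):
  row 1: a1 a2 a3 a4 b15 a6
  row 2: b21 a2 b23 a4 b25 a6
  row 3: b31 b32 b33 a4 b35 a6
  row 4: a1 b42 b43 b44 a5 b46
Rows 1 and 4 agree on A; apply A→C and equate their C entries.
Rows 1 and 4 agree on AC; apply AC→BE and equate their BE entries.
Row 1 is now all distinguished symbols — the join is lossless.

Yes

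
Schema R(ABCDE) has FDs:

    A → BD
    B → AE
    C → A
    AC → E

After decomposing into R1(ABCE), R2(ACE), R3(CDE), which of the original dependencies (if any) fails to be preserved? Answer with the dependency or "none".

Check A → BD: no single fragment contains all of {ABD}, and the restricted closure of {A} across the fragments never reaches {BD}.
B → AE is preserved.
C → A is preserved.
AC → E is preserved.

A → BD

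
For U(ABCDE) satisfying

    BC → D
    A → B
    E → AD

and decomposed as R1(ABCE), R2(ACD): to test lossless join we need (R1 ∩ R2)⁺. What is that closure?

ABCD

R1 ∩ R2 = {AC}.
A → B applies, adding B
BC → D applies, adding D
Closure: {ABCD}.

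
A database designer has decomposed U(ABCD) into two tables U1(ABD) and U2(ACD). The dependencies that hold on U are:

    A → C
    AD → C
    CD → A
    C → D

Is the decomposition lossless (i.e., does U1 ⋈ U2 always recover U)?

Common attributes: U1 ∩ U2 = {AD}.
Closure of {AD}: A → C applies, adding C. So (AD)⁺ = {ACD}.
This closure contains every attribute of U2, so U1 ∩ U2 → U2. The join is lossless.

Yes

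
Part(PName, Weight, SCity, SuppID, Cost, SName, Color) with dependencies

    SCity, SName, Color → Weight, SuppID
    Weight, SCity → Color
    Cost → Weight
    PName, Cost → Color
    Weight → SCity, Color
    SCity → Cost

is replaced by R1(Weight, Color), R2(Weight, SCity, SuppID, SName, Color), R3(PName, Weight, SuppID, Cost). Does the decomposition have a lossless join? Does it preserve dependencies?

lossy but dependency-preserving

Lossless test (chase): Rows 1 and 2 agree on Weight; apply Weight→SCity, Color and equate their SCity, Color entries. Rows 1 and 3 agree on Weight; apply Weight→SCity, Color and equate their SCity, Color entries. Rows 1 and 2 agree on SCity; apply SCity→Cost and equate their Cost entries. Rows 1 and 3 agree on SCity; apply SCity→Cost and equate their Cost entries. No row becomes fully distinguished — the join is lossy.
Dependency preservation: PName, Cost → Color; SCity → Cost are not contained in any single fragment, but the restricted closure of each left-hand side across the fragments still reaches the right-hand side; the remaining FDs each lie inside some fragment. All dependencies are preserved.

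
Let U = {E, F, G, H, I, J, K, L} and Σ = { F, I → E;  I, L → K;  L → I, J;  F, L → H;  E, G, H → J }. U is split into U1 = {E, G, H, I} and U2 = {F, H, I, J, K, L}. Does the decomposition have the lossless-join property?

Common attributes: U1 ∩ U2 = {H, I}.
No dependency enlarges {H, I}, so (H, I)⁺ = {H, I}.
The closure contains neither all of U1 = {E, G, H, I} nor all of U2 = {F, H, I, J, K, L}, so the common attributes are not a superkey of either fragment. The join is lossy.

No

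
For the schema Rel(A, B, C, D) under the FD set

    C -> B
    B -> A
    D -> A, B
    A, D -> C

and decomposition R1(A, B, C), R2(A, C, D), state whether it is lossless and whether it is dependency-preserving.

lossless and dependency-preserving

Lossless test: (A, C)⁺ = {A, B, C}, which contains all of one fragment — lossless.
Dependency preservation: D → A, B is not contained in any single fragment, but the restricted closure of its left-hand side across the fragments still reaches the right-hand side; the remaining FDs each lie inside some fragment. All dependencies are preserved.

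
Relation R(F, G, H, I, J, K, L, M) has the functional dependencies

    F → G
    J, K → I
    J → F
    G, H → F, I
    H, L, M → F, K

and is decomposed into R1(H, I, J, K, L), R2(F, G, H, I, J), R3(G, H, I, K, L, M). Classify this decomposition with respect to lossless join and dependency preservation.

lossy but dependency-preserving

Lossless test (chase): Rows 1 and 2 agree on J; apply J→F and equate their F entries. Rows 2 and 3 agree on G, H; apply G, H→F, I and equate their F, I entries. Rows 1 and 2 agree on F; apply F→G and equate their G entries. No row becomes fully distinguished — the join is lossy.
Dependency preservation: H, L, M → F, K is not contained in any single fragment, but the restricted closure of its left-hand side across the fragments still reaches the right-hand side; the remaining FDs each lie inside some fragment. All dependencies are preserved.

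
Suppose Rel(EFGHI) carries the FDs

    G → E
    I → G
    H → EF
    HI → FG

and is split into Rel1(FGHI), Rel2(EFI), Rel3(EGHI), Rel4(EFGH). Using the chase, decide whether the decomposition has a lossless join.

Yes

Chase test. Columns are EFGHI; row i has aⱼ where attribute j ∈ Reli, else bᵢⱼ.
Initial tableau (one row per fragment):
  row 1: b11 a2 a3 a4 a5
  row 2: a1 a2 b23 b24 a5
  row 3: a1 b32 a3 a4 a5
  row 4: a1 a2 a3 a4 b45
Rows 1 and 3 agree on G; apply G→E and equate their E entries.
Rows 1 and 2 agree on I; apply I→G and equate their G entries.
Rows 1 and 3 agree on H; apply H→EF and equate their EF entries.
Row 1 is now all distinguished symbols — the join is lossless.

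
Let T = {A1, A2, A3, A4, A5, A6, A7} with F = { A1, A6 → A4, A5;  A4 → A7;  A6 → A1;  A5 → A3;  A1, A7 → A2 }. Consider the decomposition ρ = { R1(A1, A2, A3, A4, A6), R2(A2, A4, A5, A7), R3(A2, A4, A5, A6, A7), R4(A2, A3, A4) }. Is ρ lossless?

Chase test. Columns are A1, A2, A3, A4, A5, A6, A7; row i has aⱼ where attribute j ∈ Ri, else bᵢⱼ.
Initial tableau (one row per fragment):
  row 1: a1 a2 a3 a4 b15 a6 b17
  row 2: b21 a2 b23 a4 a5 b26 a7
  row 3: b31 a2 b33 a4 a5 a6 a7
  row 4: b41 a2 a3 a4 b45 b46 b47
Rows 1 and 2 agree on A4; apply A4→A7 and equate their A7 entries.
Rows 1 and 4 agree on A4; apply A4→A7 and equate their A7 entries.
Rows 1 and 3 agree on A6; apply A6→A1 and equate their A1 entries.
Rows 2 and 3 agree on A5; apply A5→A3 and equate their A3 entries.
Rows 1 and 3 agree on A1, A6; apply A1, A6→A4, A5 and equate their A4, A5 entries.
Rows 1 and 2 agree on A5; apply A5→A3 and equate their A3 entries.
Row 1 is now all distinguished symbols — the join is lossless.

Yes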